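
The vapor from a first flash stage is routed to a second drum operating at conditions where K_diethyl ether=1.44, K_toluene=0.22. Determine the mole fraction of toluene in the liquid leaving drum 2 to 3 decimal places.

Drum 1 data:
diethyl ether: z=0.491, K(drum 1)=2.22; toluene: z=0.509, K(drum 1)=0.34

x_toluene (drum 2) = 0.361

Drum 1:
Rachford–Rice: g(ψ₁) = Σ zᵢ(Kᵢ−1)/(1+ψ₁(Kᵢ−1)) = 0.
g(0) = ΣzᵢKᵢ − 1 = 0.263 and g(1) = 1 − Σzᵢ/Kᵢ = -0.718, so a root lies in (0, 1).
Binary case is linear: z₁(K₁−1)(1+ψ₁(K₂−1)) + z₂(K₂−1)(1+ψ₁(K₁−1)) = 0
⇒ ψ₁ = [z₁(K₁−1)+z₂(K₂−1)] / [−(K₁−1)(K₂−1)] = 0.2631/0.8052 = 0.327
Drum-1 compositions:
  diethyl ether: x = 0.351, y = 0.779
  toluene: x = 0.649, y = 0.221
Drum-2 feed = drum-1 vapor: z₂ = (0.7794, 0.2206).
Drum 2:
Rachford–Rice: g(ψ₂) = Σ zᵢ(Kᵢ−1)/(1+ψ₂(Kᵢ−1)) = 0.
Check two-phase: ΣzᵢKᵢ = 1.171 > 1 and Σzᵢ/Kᵢ = 1.544 > 1, so g(0) = 0.171 > 0 and g(1) = -0.544 < 0.
Newton iteration, ψ₂⁰ = 0.45:
  ψ₂ = 0.450: g = 0.0211, g' = -0.424 → ψ₂ = 0.500
  ψ₂ = 0.500: g = -0.0009, g' = -0.462 → ψ₂ = 0.498
Converged at ψ₂ = 0.498.
  diethyl ether: x = 0.639, y = 0.921
  toluene: x = 0.361, y = 0.079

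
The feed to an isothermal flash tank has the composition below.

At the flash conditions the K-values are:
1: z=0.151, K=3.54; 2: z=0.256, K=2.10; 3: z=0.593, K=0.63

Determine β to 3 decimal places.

Material balance + equilibrium reduce to Σ zᵢ(Kᵢ−1)/(1+β(Kᵢ−1)) = 0.
Feasibility: ΣzᵢKᵢ = 1.446, Σzᵢ/Kᵢ = 1.106 — both > 1, two phases present.
Newton iteration, β⁰ = 0.5:
  β = 0.500: g = 0.0814, g' = -0.440 → β = 0.685
  β = 0.685: g = 0.0067, g' = -0.376 → β = 0.703
Converged at β = 0.703.

β = 0.703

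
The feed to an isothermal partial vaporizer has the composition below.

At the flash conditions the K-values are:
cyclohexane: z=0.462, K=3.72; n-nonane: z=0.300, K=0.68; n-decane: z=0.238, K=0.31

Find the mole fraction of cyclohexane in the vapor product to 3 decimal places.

y_cyclohexane = 0.597

Material balance + equilibrium reduce to Σ zᵢ(Kᵢ−1)/(1+V/F(Kᵢ−1)) = 0.
Check two-phase: ΣzᵢKᵢ = 1.996 > 1 and Σzᵢ/Kᵢ = 1.333 > 1, so g(0) = 0.996 > 0 and g(1) = -0.333 < 0.
Newton iteration, V/F⁰ = 0.5:
  V/F = 0.500: g = 0.1675, g' = -0.921 → V/F = 0.682
  V/F = 0.682: g = 0.0074, g' = -0.874 → V/F = 0.690
Converged at V/F = 0.690.
Compositions from xᵢ = zᵢ/(1+V/F(Kᵢ−1)), yᵢ = Kᵢxᵢ:
  cyclohexane: x = 0.161, y = 0.597
  n-nonane: x = 0.385, y = 0.262
  n-decane: x = 0.454, y = 0.141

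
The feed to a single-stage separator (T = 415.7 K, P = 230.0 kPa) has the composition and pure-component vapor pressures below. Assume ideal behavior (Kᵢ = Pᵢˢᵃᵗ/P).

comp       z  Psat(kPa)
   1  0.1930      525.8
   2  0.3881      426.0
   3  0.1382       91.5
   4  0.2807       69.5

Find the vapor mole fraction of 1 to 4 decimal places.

y_1 = 0.2807

Raoult's law: Kᵢ = Pᵢˢᵃᵗ/P = Pᵢˢᵃᵗ/230.0.
  K_1 = 525.8/230.0 = 2.286087, K_2 = 426.0/230.0 = 1.852174, K_3 = 91.5/230.0 = 0.397826, K_4 = 69.5/230.0 = 0.302174
Let ψ = V/F and solve Σ zᵢ(Kᵢ−1)/(1+ψ(Kᵢ−1)) = 0.
Feasibility: ΣzᵢKᵢ = 1.2998, Σzᵢ/Kᵢ = 1.5703 — both > 1, two phases present.
Newton–Raphson from ψ = 0.5:
  ψ = 0.5000: g = -0.03694, g' = -0.6819 → ψ = 0.4458
  ψ = 0.4458: g = -0.00067, g' = -0.6586 → ψ = 0.4448
Converged at ψ = 0.4448.
Compositions from xᵢ = zᵢ/(1+ψ(Kᵢ−1)), yᵢ = Kᵢxᵢ:
  1: x = 0.1228, y = 0.2807
  2: x = 0.2814, y = 0.5212
  3: x = 0.1888, y = 0.0751
  4: x = 0.4070, y = 0.1230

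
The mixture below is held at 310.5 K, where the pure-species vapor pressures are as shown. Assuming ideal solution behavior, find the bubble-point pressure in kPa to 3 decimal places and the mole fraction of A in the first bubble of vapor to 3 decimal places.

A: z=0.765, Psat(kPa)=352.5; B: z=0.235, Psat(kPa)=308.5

At the bubble point ψ → 0, so ΣzᵢKᵢ = 1 with Kᵢ = Pᵢˢᵃᵗ/P ⇒ P = ΣzᵢPᵢˢᵃᵗ.
P = 0.765·352.5 + 0.235·308.5 = 342.160 kPa
yᵢ = zᵢPᵢˢᵃᵗ/P ⇒ y_A = 0.765·352.5/342.160 = 0.788

Pbub = 342.160 kPa, y_A = 0.788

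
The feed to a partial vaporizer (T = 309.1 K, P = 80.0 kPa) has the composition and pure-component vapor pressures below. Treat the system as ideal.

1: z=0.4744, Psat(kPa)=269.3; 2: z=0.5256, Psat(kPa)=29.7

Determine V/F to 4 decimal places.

Raoult's law: Kᵢ = Pᵢˢᵃᵗ/P = Pᵢˢᵃᵗ/80.0.
  K_1 = 269.3/80.0 = 3.366250, K_2 = 29.7/80.0 = 0.371250
Material balance + equilibrium reduce to Σ zᵢ(Kᵢ−1)/(1+V/F(Kᵢ−1)) = 0.
Check two-phase: ΣzᵢKᵢ = 1.7921 > 1 and Σzᵢ/Kᵢ = 1.5567 > 1, so g(0) = 0.7921 > 0 and g(1) = -0.5567 < 0.
Binary case is linear: z₁(K₁−1)(1+V/F(K₂−1)) + z₂(K₂−1)(1+V/F(K₁−1)) = 0
⇒ V/F = [z₁(K₁−1)+z₂(K₂−1)] / [−(K₁−1)(K₂−1)] = 0.79208/1.48778 = 0.5324

V/F = 0.5324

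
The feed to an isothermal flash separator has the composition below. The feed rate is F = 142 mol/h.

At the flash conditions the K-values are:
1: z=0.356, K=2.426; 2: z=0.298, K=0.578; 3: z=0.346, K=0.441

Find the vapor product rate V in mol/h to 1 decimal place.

V = 37.6 mol/h

Material balance + equilibrium reduce to Σ zᵢ(Kᵢ−1)/(1+V/F(Kᵢ−1)) = 0.
g(0) = ΣzᵢKᵢ − 1 = 0.188 and g(1) = 1 − Σzᵢ/Kᵢ = -0.447, so a root lies in (0, 1).
Newton–Raphson from V/F = 0.5:
  V/F = 0.500: g = -0.1315, g' = -0.540 → V/F = 0.257
  V/F = 0.257: g = 0.0048, g' = -0.602 → V/F = 0.265
Converged at V/F = 0.265.
Then V = V/F·F = 0.2647·142 = 37.6 mol/h and L = F − V = 104.4 mol/h.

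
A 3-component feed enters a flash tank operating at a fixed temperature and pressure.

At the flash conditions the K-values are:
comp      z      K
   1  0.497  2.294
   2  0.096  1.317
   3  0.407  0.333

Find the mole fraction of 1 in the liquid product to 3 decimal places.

Material balance + equilibrium reduce to Σ zᵢ(Kᵢ−1)/(1+V/F(Kᵢ−1)) = 0.
Feasibility: ΣzᵢKᵢ = 1.402, Σzᵢ/Kᵢ = 1.512 — both > 1, two phases present.
Iterate (Newton) starting at V/F = 0.5:
  V/F = 0.500: g = 0.0094, g' = -0.722 → V/F = 0.513
Converged at V/F = 0.513.
Compositions from xᵢ = zᵢ/(1+V/F(Kᵢ−1)), yᵢ = Kᵢxᵢ:
  1: x = 0.299, y = 0.685
  2: x = 0.083, y = 0.109
  3: x = 0.619, y = 0.206

x_1 = 0.299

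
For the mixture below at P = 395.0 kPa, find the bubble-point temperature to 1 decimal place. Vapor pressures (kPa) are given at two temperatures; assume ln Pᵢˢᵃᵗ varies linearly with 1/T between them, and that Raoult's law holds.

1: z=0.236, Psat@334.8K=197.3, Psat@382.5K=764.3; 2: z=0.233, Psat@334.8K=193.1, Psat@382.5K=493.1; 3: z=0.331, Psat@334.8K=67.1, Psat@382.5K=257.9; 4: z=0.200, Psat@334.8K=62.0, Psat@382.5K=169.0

T = 380.3 K

Bubble-point temperature: ΣzᵢPᵢˢᵃᵗ(T) = P. Interpolate ln Pᵢˢᵃᵗ = aᵢ + bᵢ/T.
  T = 334.8 K: ΣzᵢPᵢˢᵃᵗ = 126.17 kPa
  T = 382.5 K: ΣzᵢPᵢˢᵃᵗ = 414.43 kPa
  T = 358.6 K: ΣzᵢPᵢˢᵃᵗ = 236.45 kPa
  T = 370.6 K: ΣzᵢPᵢˢᵃᵗ = 315.93 kPa
  T = 376.6 K: ΣzᵢPᵢˢᵃᵗ = 362.95 kPa
  T = 379.6 K: ΣzᵢPᵢˢᵃᵗ = 388.45 kPa
Interpolating between 379.6 K and 382.5 K gives T ≈ 380.3 K.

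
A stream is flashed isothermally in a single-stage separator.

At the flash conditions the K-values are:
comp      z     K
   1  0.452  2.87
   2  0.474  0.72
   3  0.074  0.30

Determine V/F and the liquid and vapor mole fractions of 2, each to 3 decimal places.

Iterate (Newton) starting at V/F = 0.57:
  V/F = 0.570: g = 0.1650, g' = -0.523 → V/F = 0.885
  V/F = 0.885: g = 0.0056, g' = -0.541 → V/F = 0.896
Converged at V/F = 0.896.
Compositions from xᵢ = zᵢ/(1+V/F(Kᵢ−1)), yᵢ = Kᵢxᵢ:
  1: x = 0.169, y = 0.485
  2: x = 0.633, y = 0.456
  3: x = 0.198, y = 0.060

V/F = 0.896, x_2 = 0.633, y_2 = 0.456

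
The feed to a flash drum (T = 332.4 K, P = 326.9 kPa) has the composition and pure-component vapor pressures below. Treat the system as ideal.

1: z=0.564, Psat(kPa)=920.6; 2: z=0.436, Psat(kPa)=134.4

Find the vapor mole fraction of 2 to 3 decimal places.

Raoult's law: Kᵢ = Pᵢˢᵃᵗ/P = Pᵢˢᵃᵗ/326.9.
  K_1 = 920.6/326.9 = 2.81615, K_2 = 134.4/326.9 = 0.41113
Material balance + equilibrium reduce to Σ zᵢ(Kᵢ−1)/(1+β(Kᵢ−1)) = 0.
Feasibility: ΣzᵢKᵢ = 1.768, Σzᵢ/Kᵢ = 1.261 — both > 1, two phases present.
Binary case is linear: z₁(K₁−1)(1+β(K₂−1)) + z₂(K₂−1)(1+β(K₁−1)) = 0
⇒ β = [z₁(K₁−1)+z₂(K₂−1)] / [−(K₁−1)(K₂−1)] = 0.7676/1.0695 = 0.718
Compositions from xᵢ = zᵢ/(1+β(Kᵢ−1)), yᵢ = Kᵢxᵢ:
  1: x = 0.245, y = 0.690
  2: x = 0.755, y = 0.310

y_2 = 0.310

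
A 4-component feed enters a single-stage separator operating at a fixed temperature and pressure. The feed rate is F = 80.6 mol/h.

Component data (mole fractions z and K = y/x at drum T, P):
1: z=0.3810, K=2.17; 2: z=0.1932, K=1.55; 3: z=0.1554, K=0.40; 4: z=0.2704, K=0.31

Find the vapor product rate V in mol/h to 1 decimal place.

Rachford–Rice: g(β) = Σ zᵢ(Kᵢ−1)/(1+β(Kᵢ−1)) = 0.
g(0) = ΣzᵢKᵢ − 1 = 0.2722 and g(1) = 1 − Σzᵢ/Kᵢ = -0.5610, so a root lies in (0, 1).
Newton–Raphson from β = 0.5:
  β = 0.5000: g = -0.05346, g' = -0.6578 → β = 0.4187
  β = 0.4187: g = -0.00134, g' = -0.6280 → β = 0.4166
Converged at β = 0.4166.
Then V = β·F = 0.4166·80.6 = 33.6 mol/h and L = F − V = 47.0 mol/h.

V = 33.6 mol/h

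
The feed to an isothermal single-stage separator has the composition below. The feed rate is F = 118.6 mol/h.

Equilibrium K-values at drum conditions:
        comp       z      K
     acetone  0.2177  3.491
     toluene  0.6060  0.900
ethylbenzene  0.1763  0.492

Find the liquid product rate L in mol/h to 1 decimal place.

L = 38.2 mol/h

Material balance + equilibrium reduce to Σ zᵢ(Kᵢ−1)/(1+ψ(Kᵢ−1)) = 0.
Check two-phase: ΣzᵢKᵢ = 1.3921 > 1 and Σzᵢ/Kᵢ = 1.0940 > 1, so g(0) = 0.3921 > 0 and g(1) = -0.0940 < 0.
Newton–Raphson from ψ = 0.5:
  ψ = 0.5000: g = 0.05766, g' = -0.3564 → ψ = 0.6618
  ψ = 0.6618: g = 0.00494, g' = -0.3028 → ψ = 0.6781
  ψ = 0.6781: g = 0.00003, g' = -0.2996 → ψ = 0.6782
Converged at ψ = 0.6782.
Then V = ψ·F = 0.6782·118.6 = 80.4 mol/h and L = F − V = 38.2 mol/h.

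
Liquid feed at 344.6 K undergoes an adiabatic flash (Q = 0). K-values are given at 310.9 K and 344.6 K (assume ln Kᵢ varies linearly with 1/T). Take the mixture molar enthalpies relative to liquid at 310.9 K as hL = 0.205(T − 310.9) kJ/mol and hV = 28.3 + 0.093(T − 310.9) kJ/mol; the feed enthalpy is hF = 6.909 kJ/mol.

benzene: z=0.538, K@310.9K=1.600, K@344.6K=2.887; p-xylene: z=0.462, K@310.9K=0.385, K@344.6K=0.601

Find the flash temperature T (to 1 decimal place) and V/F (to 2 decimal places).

Adiabatic flash: solve Rachford–Rice at each trial T, then check hF = ψ·hV(T) + (1−ψ)·hL(T).
  T = 310.9 K: K = (1.600, 0.385), RR gives ψ = 0.105, H_out = 2.966 kJ/mol
  T = 344.6 K: K = (2.887, 0.601), RR gives ψ = 1.000, H_out = 31.434 kJ/mol
  T = 327.8 K: K = (2.184, 0.487), RR gives ψ = 0.658, H_out = 20.848 kJ/mol
  T = 319.4 K: K = (1.879, 0.435), RR gives ψ = 0.426, H_out = 13.388 kJ/mol
  T = 315.1 K: K = (1.734, 0.409), RR gives ψ = 0.281, H_out = 8.683 kJ/mol
  T = 313.0 K: K = (1.666, 0.397), RR gives ψ = 0.199, H_out = 6.003 kJ/mol
Linear interpolation between T = 313.0 (H_out = 6.003) and T = 315.1 (H_out = 8.683) on hF = 6.909 gives T ≈ 313.7 K, at which ψ = 0.23.

T = 313.7 K, V/F = 0.23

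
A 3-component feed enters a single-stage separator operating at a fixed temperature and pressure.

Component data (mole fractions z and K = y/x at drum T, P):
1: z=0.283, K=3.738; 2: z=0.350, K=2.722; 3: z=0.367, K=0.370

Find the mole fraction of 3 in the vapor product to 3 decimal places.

Material balance + equilibrium reduce to Σ zᵢ(Kᵢ−1)/(1+ψ(Kᵢ−1)) = 0.
g(0) = ΣzᵢKᵢ − 1 = 1.146 and g(1) = 1 − Σzᵢ/Kᵢ = -0.196, so a root lies in (0, 1).
Iterate (Newton) starting at ψ = 0.33:
  ψ = 0.330: g = 0.4995, g' = -1.240 → ψ = 0.733
  ψ = 0.733: g = 0.0946, g' = -0.940 → ψ = 0.834
  ψ = 0.834: g = -0.0033, g' = -1.018 → ψ = 0.830
Converged at ψ = 0.830.
Compositions from xᵢ = zᵢ/(1+ψ(Kᵢ−1)), yᵢ = Kᵢxᵢ:
  1: x = 0.086, y = 0.323
  2: x = 0.144, y = 0.392
  3: x = 0.769, y = 0.285

y_3 = 0.285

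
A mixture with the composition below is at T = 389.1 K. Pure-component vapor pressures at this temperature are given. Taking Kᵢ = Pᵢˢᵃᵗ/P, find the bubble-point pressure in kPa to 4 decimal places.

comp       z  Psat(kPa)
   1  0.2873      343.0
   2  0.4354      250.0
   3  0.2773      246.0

At the bubble point ψ → 0, so ΣzᵢKᵢ = 1 with Kᵢ = Pᵢˢᵃᵗ/P ⇒ P = ΣzᵢPᵢˢᵃᵗ.
P = 0.2873·343.0 + 0.4354·250.0 + 0.2773·246.0 = 275.6097 kPa

Pbub = 275.6097 kPa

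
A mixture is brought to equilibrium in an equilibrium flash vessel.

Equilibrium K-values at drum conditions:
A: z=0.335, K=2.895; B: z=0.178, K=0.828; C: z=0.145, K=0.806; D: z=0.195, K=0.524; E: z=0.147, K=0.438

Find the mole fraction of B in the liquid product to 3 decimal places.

x_B = 0.197

Iterate (Newton) starting at V/F = 0.5:
  V/F = 0.500: g = 0.0246, g' = -0.496 → V/F = 0.550
Converged at V/F = 0.550.
Compositions from xᵢ = zᵢ/(1+V/F(Kᵢ−1)), yᵢ = Kᵢxᵢ:
  A: x = 0.164, y = 0.475
  B: x = 0.197, y = 0.163
  C: x = 0.162, y = 0.131
  D: x = 0.264, y = 0.138
  E: x = 0.213, y = 0.093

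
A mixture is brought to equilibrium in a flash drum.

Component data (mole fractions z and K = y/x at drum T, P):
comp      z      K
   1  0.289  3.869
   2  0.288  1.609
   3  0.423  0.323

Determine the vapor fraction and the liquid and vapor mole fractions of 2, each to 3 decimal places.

Rachford–Rice: g(ψ) = Σ zᵢ(Kᵢ−1)/(1+ψ(Kᵢ−1)) = 0.
Check two-phase: ΣzᵢKᵢ = 1.718 > 1 and Σzᵢ/Kᵢ = 1.563 > 1, so g(0) = 0.718 > 0 and g(1) = -0.563 < 0.
Newton–Raphson from ψ = 0.47:
  ψ = 0.470: g = 0.0694, g' = -0.913 → ψ = 0.546
Converged at ψ = 0.546.
Compositions from xᵢ = zᵢ/(1+ψ(Kᵢ−1)), yᵢ = Kᵢxᵢ:
  1: x = 0.113, y = 0.435
  2: x = 0.216, y = 0.348
  3: x = 0.671, y = 0.217

ψ = 0.546, x_2 = 0.216, y_2 = 0.348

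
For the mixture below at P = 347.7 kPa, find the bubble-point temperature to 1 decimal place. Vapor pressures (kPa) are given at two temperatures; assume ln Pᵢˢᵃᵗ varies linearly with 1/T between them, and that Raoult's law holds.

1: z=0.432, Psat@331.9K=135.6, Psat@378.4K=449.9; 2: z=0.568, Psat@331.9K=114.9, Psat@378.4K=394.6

Bubble-point temperature: ΣzᵢPᵢˢᵃᵗ(T) = P. Interpolate ln Pᵢˢᵃᵗ = aᵢ + bᵢ/T.
  T = 331.9 K: ΣzᵢPᵢˢᵃᵗ = 123.84 kPa
  T = 378.4 K: ΣzᵢPᵢˢᵃᵗ = 418.49 kPa
  T = 355.1 K: ΣzᵢPᵢˢᵃᵗ = 236.59 kPa
  T = 366.8 K: ΣzᵢPᵢˢᵃᵗ = 317.91 kPa
  T = 372.6 K: ΣzᵢPᵢˢᵃᵗ = 365.53 kPa
  T = 369.7 K: ΣzᵢPᵢˢᵃᵗ = 341.08 kPa
Interpolating between 369.7 K and 372.6 K gives T ≈ 370.5 K.

T = 370.5 K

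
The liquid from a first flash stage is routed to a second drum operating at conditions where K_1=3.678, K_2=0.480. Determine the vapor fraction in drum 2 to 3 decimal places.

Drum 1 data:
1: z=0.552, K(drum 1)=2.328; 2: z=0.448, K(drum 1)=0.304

Drum 1:
Material balance + equilibrium reduce to Σ zᵢ(Kᵢ−1)/(1+ψ₁(Kᵢ−1)) = 0.
Check two-phase: ΣzᵢKᵢ = 1.421 > 1 and Σzᵢ/Kᵢ = 1.711 > 1, so g(0) = 0.421 > 0 and g(1) = -0.711 < 0.
Binary case is linear: z₁(K₁−1)(1+ψ₁(K₂−1)) + z₂(K₂−1)(1+ψ₁(K₁−1)) = 0
⇒ ψ₁ = [z₁(K₁−1)+z₂(K₂−1)] / [−(K₁−1)(K₂−1)] = 0.4212/0.9243 = 0.456
Drum-1 compositions:
  1: x = 0.344, y = 0.801
  2: x = 0.656, y = 0.199
Drum-2 feed = drum-1 liquid: z₂ = (0.3439, 0.6561).
Drum 2:
Material balance + equilibrium reduce to Σ zᵢ(Kᵢ−1)/(1+ψ₂(Kᵢ−1)) = 0.
Check two-phase: ΣzᵢKᵢ = 1.580 > 1 and Σzᵢ/Kᵢ = 1.460 > 1, so g(0) = 0.580 > 0 and g(1) = -0.460 < 0.
Newton–Raphson from ψ₂ = 0.5:
  ψ₂ = 0.500: g = -0.0673, g' = -0.775 → ψ₂ = 0.413
  ψ₂ = 0.413: g = 0.0027, g' = -0.844 → ψ₂ = 0.416
Converged at ψ₂ = 0.416.
  1: x = 0.163, y = 0.598
  2: x = 0.837, y = 0.402

V/F (drum 2) = 0.416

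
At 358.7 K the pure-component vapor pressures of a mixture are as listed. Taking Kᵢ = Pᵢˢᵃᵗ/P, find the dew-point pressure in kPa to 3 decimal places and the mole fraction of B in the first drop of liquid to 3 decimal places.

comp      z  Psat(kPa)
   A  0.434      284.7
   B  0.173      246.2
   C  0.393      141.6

At the dew point ψ → 1, so Σzᵢ/Kᵢ = 1 with Kᵢ = Pᵢˢᵃᵗ/P ⇒ 1/P = Σzᵢ/Pᵢˢᵃᵗ.
1/P = 0.434/284.7 + 0.173/246.2 + 0.393/141.6 = 0.005003 ⇒ P = 199.899 kPa
xᵢ = zᵢP/Pᵢˢᵃᵗ ⇒ x_B = 0.173·199.899/246.2 = 0.140

Pdew = 199.899 kPa, x_B = 0.140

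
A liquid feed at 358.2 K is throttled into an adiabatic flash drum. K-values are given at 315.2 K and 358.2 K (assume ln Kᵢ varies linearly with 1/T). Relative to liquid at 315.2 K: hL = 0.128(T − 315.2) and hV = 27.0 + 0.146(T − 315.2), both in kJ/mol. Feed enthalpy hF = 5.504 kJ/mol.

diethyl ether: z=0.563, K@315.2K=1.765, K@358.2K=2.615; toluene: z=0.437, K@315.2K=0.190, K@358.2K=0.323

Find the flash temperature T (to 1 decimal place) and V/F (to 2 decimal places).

Adiabatic flash: solve Rachford–Rice at each trial T, then check hF = ψ·hV(T) + (1−ψ)·hL(T).
  T = 315.2 K: K = (1.765, 0.190), RR gives ψ = 0.124, H_out = 3.343 kJ/mol
  T = 358.2 K: K = (2.615, 0.323), RR gives ψ = 0.561, H_out = 21.086 kJ/mol
  T = 336.7 K: K = (2.176, 0.252), RR gives ψ = 0.381, H_out = 13.183 kJ/mol
  T = 325.9 K: K = (1.965, 0.220), RR gives ψ = 0.269, H_out = 8.679 kJ/mol
  T = 320.5 K: K = (1.863, 0.204), RR gives ψ = 0.201, H_out = 6.135 kJ/mol
  T = 317.9 K: K = (1.815, 0.197), RR gives ψ = 0.165, H_out = 4.809 kJ/mol
  T = 319.2 K: K = (1.839, 0.201), RR gives ψ = 0.184, H_out = 5.482 kJ/mol
Linear interpolation between T = 319.2 (H_out = 5.482) and T = 320.5 (H_out = 6.135) on hF = 5.504 gives T ≈ 319.2 K, at which ψ = 0.18.

T = 319.2 K, V/F = 0.18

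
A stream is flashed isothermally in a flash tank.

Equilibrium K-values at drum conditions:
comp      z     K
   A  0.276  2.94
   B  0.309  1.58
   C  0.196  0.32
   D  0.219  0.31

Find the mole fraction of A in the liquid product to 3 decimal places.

Rachford–Rice: g(ψ) = Σ zᵢ(Kᵢ−1)/(1+ψ(Kᵢ−1)) = 0.
Check two-phase: ΣzᵢKᵢ = 1.430 > 1 and Σzᵢ/Kᵢ = 1.608 > 1, so g(0) = 0.430 > 0 and g(1) = -0.608 < 0.
Newton iteration, ψ⁰ = 0.48:
  ψ = 0.480: g = -0.0064, g' = -0.775 → ψ = 0.472
Converged at ψ = 0.472.
Compositions from xᵢ = zᵢ/(1+ψ(Kᵢ−1)), yᵢ = Kᵢxᵢ:
  A: x = 0.144, y = 0.424
  B: x = 0.243, y = 0.383
  C: x = 0.289, y = 0.092
  D: x = 0.325, y = 0.101

x_A = 0.144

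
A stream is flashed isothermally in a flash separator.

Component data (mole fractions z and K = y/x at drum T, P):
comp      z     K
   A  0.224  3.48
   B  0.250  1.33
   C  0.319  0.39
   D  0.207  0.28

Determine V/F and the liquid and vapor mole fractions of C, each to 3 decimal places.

Rachford–Rice: g(V/F) = Σ zᵢ(Kᵢ−1)/(1+V/F(Kᵢ−1)) = 0.
g(0) = ΣzᵢKᵢ − 1 = 0.294 and g(1) = 1 − Σzᵢ/Kᵢ = -0.810, so a root lies in (0, 1).
Iterate (Newton) starting at V/F = 0.61:
  V/F = 0.610: g = -0.2859, g' = -0.879 → V/F = 0.285
  V/F = 0.285: g = -0.0220, g' = -0.840 → V/F = 0.259
Converged at V/F = 0.259.
Compositions from xᵢ = zᵢ/(1+V/F(Kᵢ−1)), yᵢ = Kᵢxᵢ:
  A: x = 0.136, y = 0.475
  B: x = 0.230, y = 0.306
  C: x = 0.379, y = 0.148
  D: x = 0.254, y = 0.071

V/F = 0.259, x_C = 0.379, y_C = 0.148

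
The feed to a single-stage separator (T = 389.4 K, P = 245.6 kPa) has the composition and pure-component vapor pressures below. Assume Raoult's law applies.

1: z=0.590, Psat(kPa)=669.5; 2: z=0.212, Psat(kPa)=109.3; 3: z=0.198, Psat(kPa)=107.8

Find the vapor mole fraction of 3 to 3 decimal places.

y_3 = 0.161

Raoult's law: Kᵢ = Pᵢˢᵃᵗ/P = Pᵢˢᵃᵗ/245.6.
  K_1 = 669.5/245.6 = 2.72598, K_2 = 109.3/245.6 = 0.44503, K_3 = 107.8/245.6 = 0.43893
Rachford–Rice: g(β) = Σ zᵢ(Kᵢ−1)/(1+β(Kᵢ−1)) = 0.
Feasibility: ΣzᵢKᵢ = 1.790, Σzᵢ/Kᵢ = 1.144 — both > 1, two phases present.
Newton iteration, β⁰ = 0.51:
  β = 0.510: g = 0.2219, g' = -0.746 → β = 0.807
  β = 0.807: g = 0.0093, g' = -0.729 → β = 0.820
Converged at β = 0.820.
Compositions from xᵢ = zᵢ/(1+β(Kᵢ−1)), yᵢ = Kᵢxᵢ:
  1: x = 0.244, y = 0.666
  2: x = 0.389, y = 0.173
  3: x = 0.367, y = 0.161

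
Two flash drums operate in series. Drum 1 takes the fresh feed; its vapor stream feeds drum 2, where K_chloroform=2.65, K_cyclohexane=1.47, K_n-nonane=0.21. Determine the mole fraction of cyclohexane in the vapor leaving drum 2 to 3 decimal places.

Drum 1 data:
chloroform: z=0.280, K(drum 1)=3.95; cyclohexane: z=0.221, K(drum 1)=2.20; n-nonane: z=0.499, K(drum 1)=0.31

y_cyclohexane (drum 2) = 0.336

Drum 1:
Material balance + equilibrium reduce to Σ zᵢ(Kᵢ−1)/(1+ψ₁(Kᵢ−1)) = 0.
Check two-phase: ΣzᵢKᵢ = 1.747 > 1 and Σzᵢ/Kᵢ = 1.781 > 1, so g(0) = 0.747 > 0 and g(1) = -0.781 < 0.
Newton iteration, ψ₁⁰ = 0.69:
  ψ₁ = 0.690: g = -0.2400, g' = -1.225 → ψ₁ = 0.494
  ψ₁ = 0.494: g = -0.0198, g' = -1.076 → ψ₁ = 0.476
Converged at ψ₁ = 0.476.
Drum-1 compositions:
  chloroform: x = 0.117, y = 0.460
  cyclohexane: x = 0.141, y = 0.310
  n-nonane: x = 0.743, y = 0.230
Drum-2 feed = drum-1 vapor: z₂ = (0.4602, 0.3095, 0.2303).
Drum 2:
Let ψ₂ = V/F and solve Σ zᵢ(Kᵢ−1)/(1+ψ₂(Kᵢ−1)) = 0.
g(0) = ΣzᵢKᵢ − 1 = 0.723 and g(1) = 1 − Σzᵢ/Kᵢ = -0.481, so a root lies in (0, 1).
Iterate (Newton) starting at ψ₂ = 0.36:
  ψ₂ = 0.360: g = 0.3466, g' = -0.824 → ψ₂ = 0.781
  ψ₂ = 0.781: g = -0.0364, g' = -1.254 → ψ₂ = 0.752
  ψ₂ = 0.752: g = -0.0014, g' = -1.158 → ψ₂ = 0.750
Converged at ψ₂ = 0.750.
  chloroform: x = 0.206, y = 0.545
  cyclohexane: x = 0.229, y = 0.336
  n-nonane: x = 0.566, y = 0.119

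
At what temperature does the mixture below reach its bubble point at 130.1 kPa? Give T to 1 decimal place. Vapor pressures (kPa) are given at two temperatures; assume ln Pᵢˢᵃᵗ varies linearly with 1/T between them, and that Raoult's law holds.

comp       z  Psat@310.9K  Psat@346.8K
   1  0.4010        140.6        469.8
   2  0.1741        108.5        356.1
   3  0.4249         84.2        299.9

T = 315.1 K

Bubble-point temperature: ΣzᵢPᵢˢᵃᵗ(T) = P. Interpolate ln Pᵢˢᵃᵗ = aᵢ + bᵢ/T.
  T = 310.9 K: ΣzᵢPᵢˢᵃᵗ = 111.05 kPa
  T = 346.8 K: ΣzᵢPᵢˢᵃᵗ = 377.81 kPa
  T = 328.9 K: ΣzᵢPᵢˢᵃᵗ = 212.12 kPa
  T = 319.9 K: ΣzᵢPᵢˢᵃᵗ = 154.88 kPa
  T = 315.4 K: ΣzᵢPᵢˢᵃᵗ = 131.45 kPa
  T = 313.1 K: ΣzᵢPᵢˢᵃᵗ = 120.67 kPa
Interpolating between 313.1 K and 315.4 K gives T ≈ 315.1 K.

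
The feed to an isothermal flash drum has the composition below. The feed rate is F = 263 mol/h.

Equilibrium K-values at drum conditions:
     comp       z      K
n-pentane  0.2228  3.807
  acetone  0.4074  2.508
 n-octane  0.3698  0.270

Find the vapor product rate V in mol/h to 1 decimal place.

V = 175.0 mol/h

Material balance + equilibrium reduce to Σ zᵢ(Kᵢ−1)/(1+V/F(Kᵢ−1)) = 0.
Feasibility: ΣzᵢKᵢ = 1.9698, Σzᵢ/Kᵢ = 1.5906 — both > 1, two phases present.
Iterate (Newton) starting at V/F = 0.55:
  V/F = 0.5500: g = 0.13062, g' = -1.0983 → V/F = 0.6689
  V/F = 0.6689: g = -0.00442, g' = -1.1943 → V/F = 0.6652
Converged at V/F = 0.6652.
Then V = V/F·F = 0.6652·263 = 175.0 mol/h and L = F − V = 88.0 mol/h.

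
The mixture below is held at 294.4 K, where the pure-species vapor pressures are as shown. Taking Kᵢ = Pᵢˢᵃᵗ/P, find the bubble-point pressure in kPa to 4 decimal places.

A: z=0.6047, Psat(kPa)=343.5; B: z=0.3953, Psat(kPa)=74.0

At the bubble point ψ → 0, so ΣzᵢKᵢ = 1 with Kᵢ = Pᵢˢᵃᵗ/P ⇒ P = ΣzᵢPᵢˢᵃᵗ.
P = 0.6047·343.5 + 0.3953·74.0 = 236.9666 kPa

Pbub = 236.9666 kPa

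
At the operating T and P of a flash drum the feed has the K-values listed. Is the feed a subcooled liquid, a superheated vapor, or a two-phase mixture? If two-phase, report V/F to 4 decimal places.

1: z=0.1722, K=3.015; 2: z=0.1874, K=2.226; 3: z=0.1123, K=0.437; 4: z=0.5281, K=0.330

ΣzᵢKᵢ = 1.1597; Σzᵢ/Kᵢ = 1.9986.
Both exceed 1, so a two-phase solution exists.
Let ψ = V/F and solve Σ zᵢ(Kᵢ−1)/(1+ψ(Kᵢ−1)) = 0.
Newton iteration, ψ⁰ = 0.5:
  ψ = 0.5000: g = -0.30479, g' = -0.8868 → ψ = 0.1563
  ψ = 0.1563: g = -0.00786, g' = -0.9413 → ψ = 0.1480
Converged at ψ = 0.1480.

two-phase, V/F = 0.1480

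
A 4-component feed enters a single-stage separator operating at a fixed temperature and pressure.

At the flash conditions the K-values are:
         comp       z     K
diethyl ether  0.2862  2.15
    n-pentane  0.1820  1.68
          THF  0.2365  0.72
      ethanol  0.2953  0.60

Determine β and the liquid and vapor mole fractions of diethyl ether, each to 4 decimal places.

Let β = V/F and solve Σ zᵢ(Kᵢ−1)/(1+β(Kᵢ−1)) = 0.
Feasibility: ΣzᵢKᵢ = 1.2686, Σzᵢ/Kᵢ = 1.0621 — both > 1, two phases present.
Iterate (Newton) starting at β = 0.61:
  β = 0.6100: g = 0.04481, g' = -0.2824 → β = 0.7687
  β = 0.7687: g = 0.00104, g' = -0.2716 → β = 0.7725
Converged at β = 0.7725.
Compositions from xᵢ = zᵢ/(1+β(Kᵢ−1)), yᵢ = Kᵢxᵢ:
  diethyl ether: x = 0.1516, y = 0.3259
  n-pentane: x = 0.1193, y = 0.2005
  THF: x = 0.3018, y = 0.2173
  ethanol: x = 0.4273, y = 0.2564

β = 0.7725, x_diethyl ether = 0.1516, y_diethyl ether = 0.3259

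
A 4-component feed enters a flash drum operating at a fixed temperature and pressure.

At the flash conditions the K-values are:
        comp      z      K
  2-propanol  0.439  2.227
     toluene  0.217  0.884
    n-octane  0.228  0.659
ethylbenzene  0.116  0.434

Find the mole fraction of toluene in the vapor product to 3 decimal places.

Let ψ = V/F and solve Σ zᵢ(Kᵢ−1)/(1+ψ(Kᵢ−1)) = 0.
g(0) = ΣzᵢKᵢ − 1 = 0.370 and g(1) = 1 − Σzᵢ/Kᵢ = -0.056, so a root lies in (0, 1).
Newton iteration, ψ⁰ = 0.46:
  ψ = 0.460: g = 0.1367, g' = -0.379 → ψ = 0.821
  ψ = 0.821: g = 0.0098, g' = -0.348 → ψ = 0.849
Converged at ψ = 0.849.
Compositions from xᵢ = zᵢ/(1+ψ(Kᵢ−1)), yᵢ = Kᵢxᵢ:
  2-propanol: x = 0.215, y = 0.479
  toluene: x = 0.241, y = 0.213
  n-octane: x = 0.321, y = 0.211
  ethylbenzene: x = 0.223, y = 0.097

y_toluene = 0.213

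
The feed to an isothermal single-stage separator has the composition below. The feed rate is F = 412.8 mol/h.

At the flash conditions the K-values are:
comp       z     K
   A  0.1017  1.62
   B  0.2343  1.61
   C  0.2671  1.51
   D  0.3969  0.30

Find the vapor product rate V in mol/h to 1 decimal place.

Let ψ = V/F and solve Σ zᵢ(Kᵢ−1)/(1+ψ(Kᵢ−1)) = 0.
g(0) = ΣzᵢKᵢ − 1 = 0.0644 and g(1) = 1 − Σzᵢ/Kᵢ = -0.7082, so a root lies in (0, 1).
Iterate (Newton) starting at ψ = 0.5:
  ψ = 0.5000: g = -0.16124, g' = -0.5784 → ψ = 0.2212
  ψ = 0.2212: g = -0.02495, g' = -0.4263 → ψ = 0.1627
  ψ = 0.1627: g = -0.00046, g' = -0.4113 → ψ = 0.1616
Converged at ψ = 0.1616.
Then V = ψ·F = 0.1616·412.8 = 66.7 mol/h and L = F − V = 346.1 mol/h.

V = 66.7 mol/h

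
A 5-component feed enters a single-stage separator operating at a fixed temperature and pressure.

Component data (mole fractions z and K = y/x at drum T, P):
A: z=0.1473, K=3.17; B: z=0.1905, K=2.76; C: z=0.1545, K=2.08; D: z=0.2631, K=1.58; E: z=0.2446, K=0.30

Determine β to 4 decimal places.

Newton–Raphson from β = 0.45:
  β = 0.4500: g = 0.33216, g' = -0.7540 → β = 0.8905
  β = 0.8905: g = -0.02934, g' = -1.1004 → β = 0.8639
  β = 0.8639: g = -0.00095, g' = -1.0314 → β = 0.8630
Converged at β = 0.8630.

β = 0.8630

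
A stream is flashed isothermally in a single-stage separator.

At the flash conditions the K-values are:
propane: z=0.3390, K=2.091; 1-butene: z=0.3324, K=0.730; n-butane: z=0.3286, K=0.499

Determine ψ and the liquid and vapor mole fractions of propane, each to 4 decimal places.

ψ = 0.2661, x_propane = 0.2627, y_propane = 0.5494

Newton–Raphson from ψ = 0.5:
  ψ = 0.5000: g = -0.08410, g' = -0.3481 → ψ = 0.2584
  ψ = 0.2584: g = 0.00291, g' = -0.3824 → ψ = 0.2660
  ψ = 0.2660: g = 0.00001, g' = -0.3803 → ψ = 0.2661
Converged at ψ = 0.2661.
Compositions from xᵢ = zᵢ/(1+ψ(Kᵢ−1)), yᵢ = Kᵢxᵢ:
  propane: x = 0.2627, y = 0.5494
  1-butene: x = 0.3581, y = 0.2614
  n-butane: x = 0.3791, y = 0.1892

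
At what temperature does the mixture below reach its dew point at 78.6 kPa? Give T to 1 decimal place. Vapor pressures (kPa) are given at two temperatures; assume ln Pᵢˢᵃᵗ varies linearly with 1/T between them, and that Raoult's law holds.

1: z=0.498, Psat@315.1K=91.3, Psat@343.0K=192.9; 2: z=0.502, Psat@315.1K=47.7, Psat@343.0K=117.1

T = 322.2 K

Dew-point temperature: Σzᵢ·P/Pᵢˢᵃᵗ(T) = 1. Interpolate ln Pᵢˢᵃᵗ = aᵢ + bᵢ/T.
  T = 315.1 K: ΣzᵢP/Pᵢˢᵃᵗ = 1.2559
  T = 343.0 K: ΣzᵢP/Pᵢˢᵃᵗ = 0.5399
  T = 329.1 K: ΣzᵢP/Pᵢˢᵃᵗ = 0.8071
  T = 322.1 K: ΣzᵢP/Pᵢˢᵃᵗ = 1.0018
  T = 325.6 K: ΣzᵢP/Pᵢˢᵃᵗ = 0.8981
  T = 323.9 K: ΣzᵢP/Pᵢˢᵃᵗ = 0.9468
Interpolating between 322.1 K and 323.9 K gives T ≈ 322.2 K.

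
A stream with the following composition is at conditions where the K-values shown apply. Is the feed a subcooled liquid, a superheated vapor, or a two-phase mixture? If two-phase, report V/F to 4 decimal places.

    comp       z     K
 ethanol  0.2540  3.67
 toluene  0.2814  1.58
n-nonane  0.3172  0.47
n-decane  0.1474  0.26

two-phase, V/F = 0.5200

ΣzᵢKᵢ = 1.5642; Σzᵢ/Kᵢ = 1.4891.
Both exceed 1, so a two-phase solution exists.
Let ψ = V/F and solve Σ zᵢ(Kᵢ−1)/(1+ψ(Kᵢ−1)) = 0.
Newton iteration, ψ⁰ = 0.5:
  ψ = 0.5000: g = 0.01510, g' = -0.7573 → ψ = 0.5199
  ψ = 0.5199: g = 0.00001, g' = -0.7564 → ψ = 0.5200
Converged at ψ = 0.5200.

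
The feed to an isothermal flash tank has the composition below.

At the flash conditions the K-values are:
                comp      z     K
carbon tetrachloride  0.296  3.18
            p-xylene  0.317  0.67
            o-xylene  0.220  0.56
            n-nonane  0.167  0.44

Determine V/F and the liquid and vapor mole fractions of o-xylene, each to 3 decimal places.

Rachford–Rice: g(V/F) = Σ zᵢ(Kᵢ−1)/(1+V/F(Kᵢ−1)) = 0.
Check two-phase: ΣzᵢKᵢ = 1.350 > 1 and Σzᵢ/Kᵢ = 1.339 > 1, so g(0) = 0.350 > 0 and g(1) = -0.339 < 0.
Iterate (Newton) starting at V/F = 0.64:
  V/F = 0.640: g = -0.1437, g' = -0.510 → V/F = 0.358
  V/F = 0.358: g = 0.0117, g' = -0.630 → V/F = 0.377
Converged at V/F = 0.377.
Compositions from xᵢ = zᵢ/(1+V/F(Kᵢ−1)), yᵢ = Kᵢxᵢ:
  carbon tetrachloride: x = 0.162, y = 0.517
  p-xylene: x = 0.362, y = 0.243
  o-xylene: x = 0.264, y = 0.148
  n-nonane: x = 0.212, y = 0.093

V/F = 0.377, x_o-xylene = 0.264, y_o-xylene = 0.148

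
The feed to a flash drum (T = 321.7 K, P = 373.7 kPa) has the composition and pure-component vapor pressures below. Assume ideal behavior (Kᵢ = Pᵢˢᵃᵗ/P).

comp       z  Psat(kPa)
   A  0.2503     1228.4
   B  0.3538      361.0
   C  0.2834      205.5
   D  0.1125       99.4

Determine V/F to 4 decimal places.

Raoult's law: Kᵢ = Pᵢˢᵃᵗ/P = Pᵢˢᵃᵗ/373.7.
  K_A = 1228.4/373.7 = 3.287129, K_B = 361.0/373.7 = 0.966016, K_C = 205.5/373.7 = 0.549906, K_D = 99.4/373.7 = 0.265989
Rachford–Rice: g(V/F) = Σ zᵢ(Kᵢ−1)/(1+V/F(Kᵢ−1)) = 0.
g(0) = ΣzᵢKᵢ − 1 = 0.3503 and g(1) = 1 − Σzᵢ/Kᵢ = -0.3807, so a root lies in (0, 1).
Iterate (Newton) starting at V/F = 0.5:
  V/F = 0.5000: g = -0.04022, g' = -0.5322 → V/F = 0.4244
  V/F = 0.4244: g = 0.00066, g' = -0.5532 → V/F = 0.4256
Converged at V/F = 0.4256.

V/F = 0.4256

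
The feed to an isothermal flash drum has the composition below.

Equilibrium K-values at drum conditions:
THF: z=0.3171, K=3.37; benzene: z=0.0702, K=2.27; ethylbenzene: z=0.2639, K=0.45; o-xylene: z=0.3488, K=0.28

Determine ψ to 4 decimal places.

Let ψ = V/F and solve Σ zᵢ(Kᵢ−1)/(1+ψ(Kᵢ−1)) = 0.
g(0) = ΣzᵢKᵢ − 1 = 0.4444 and g(1) = 1 − Σzᵢ/Kᵢ = -0.9572, so a root lies in (0, 1).
Newton iteration, ψ⁰ = 0.46:
  ψ = 0.4600: g = -0.15398, g' = -1.0001 → ψ = 0.3060
  ψ = 0.3060: g = 0.00316, g' = -1.0700 → ψ = 0.3090
Converged at ψ = 0.3090.

ψ = 0.3090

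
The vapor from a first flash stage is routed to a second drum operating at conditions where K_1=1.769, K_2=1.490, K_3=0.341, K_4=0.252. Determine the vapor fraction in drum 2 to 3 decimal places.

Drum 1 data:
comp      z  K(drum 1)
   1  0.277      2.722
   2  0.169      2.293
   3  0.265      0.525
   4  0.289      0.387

V/F (drum 2) = 0.449

Drum 1:
Let ψ₁ = V/F and solve Σ zᵢ(Kᵢ−1)/(1+ψ₁(Kᵢ−1)) = 0.
Feasibility: ΣzᵢKᵢ = 1.392, Σzᵢ/Kᵢ = 1.427 — both > 1, two phases present.
Newton–Raphson from ψ₁ = 0.63:
  ψ₁ = 0.630: g = -0.1190, g' = -0.685 → ψ₁ = 0.456
  ψ₁ = 0.456: g = -0.0020, g' = -0.676 → ψ₁ = 0.453
Converged at ψ₁ = 0.453.
Drum-1 compositions:
  1: x = 0.156, y = 0.424
  2: x = 0.107, y = 0.244
  3: x = 0.338, y = 0.177
  4: x = 0.400, y = 0.155
Drum-2 feed = drum-1 vapor: z₂ = (0.4235, 0.2443, 0.1773, 0.1549).
Drum 2:
Let ψ₂ = V/F and solve Σ zᵢ(Kᵢ−1)/(1+ψ₂(Kᵢ−1)) = 0.
g(0) = ΣzᵢKᵢ − 1 = 0.213 and g(1) = 1 − Σzᵢ/Kᵢ = -0.538, so a root lies in (0, 1).
Newton–Raphson from ψ₂ = 0.43:
  ψ₂ = 0.430: g = 0.0098, g' = -0.520 → ψ₂ = 0.449
Converged at ψ₂ = 0.449.
  1: x = 0.315, y = 0.557
  2: x = 0.200, y = 0.298
  3: x = 0.252, y = 0.086
  4: x = 0.233, y = 0.059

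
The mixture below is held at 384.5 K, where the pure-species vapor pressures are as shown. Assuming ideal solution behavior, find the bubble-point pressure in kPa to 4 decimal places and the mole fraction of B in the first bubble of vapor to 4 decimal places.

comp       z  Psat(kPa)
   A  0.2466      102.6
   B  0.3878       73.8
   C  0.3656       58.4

Pbub = 75.2718 kPa, y_B = 0.3802

At the bubble point ψ → 0, so ΣzᵢKᵢ = 1 with Kᵢ = Pᵢˢᵃᵗ/P ⇒ P = ΣzᵢPᵢˢᵃᵗ.
P = 0.2466·102.6 + 0.3878·73.8 + 0.3656·58.4 = 75.2718 kPa
yᵢ = zᵢPᵢˢᵃᵗ/P ⇒ y_B = 0.3878·73.8/75.2718 = 0.3802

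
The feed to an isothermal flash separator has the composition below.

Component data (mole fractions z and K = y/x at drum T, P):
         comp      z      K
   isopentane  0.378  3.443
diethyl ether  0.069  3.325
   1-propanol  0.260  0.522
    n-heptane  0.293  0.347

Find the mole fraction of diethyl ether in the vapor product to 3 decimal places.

Material balance + equilibrium reduce to Σ zᵢ(Kᵢ−1)/(1+V/F(Kᵢ−1)) = 0.
g(0) = ΣzᵢKᵢ − 1 = 0.768 and g(1) = 1 − Σzᵢ/Kᵢ = -0.473, so a root lies in (0, 1).
Newton iteration, V/F⁰ = 0.5:
  V/F = 0.500: g = 0.0425, g' = -0.915 → V/F = 0.546
  V/F = 0.546: g = 0.0005, g' = -0.897 → V/F = 0.547
Converged at V/F = 0.547.
Compositions from xᵢ = zᵢ/(1+V/F(Kᵢ−1)), yᵢ = Kᵢxᵢ:
  isopentane: x = 0.162, y = 0.557
  diethyl ether: x = 0.030, y = 0.101
  1-propanol: x = 0.352, y = 0.184
  n-heptane: x = 0.456, y = 0.158

y_diethyl ether = 0.101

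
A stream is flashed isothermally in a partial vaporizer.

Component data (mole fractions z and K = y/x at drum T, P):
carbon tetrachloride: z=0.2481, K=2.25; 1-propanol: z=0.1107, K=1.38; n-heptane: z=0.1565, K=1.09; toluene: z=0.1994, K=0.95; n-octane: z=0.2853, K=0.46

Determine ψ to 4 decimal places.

ψ = 0.5582

Material balance + equilibrium reduce to Σ zᵢ(Kᵢ−1)/(1+ψ(Kᵢ−1)) = 0.
Feasibility: ΣzᵢKᵢ = 1.2022, Σzᵢ/Kᵢ = 1.1642 — both > 1, two phases present.
Newton–Raphson from ψ = 0.51:
  ψ = 0.5100: g = 0.01525, g' = -0.3159 → ψ = 0.5583
  ψ = 0.5583: g = -0.00003, g' = -0.3175 → ψ = 0.5582
Converged at ψ = 0.5582.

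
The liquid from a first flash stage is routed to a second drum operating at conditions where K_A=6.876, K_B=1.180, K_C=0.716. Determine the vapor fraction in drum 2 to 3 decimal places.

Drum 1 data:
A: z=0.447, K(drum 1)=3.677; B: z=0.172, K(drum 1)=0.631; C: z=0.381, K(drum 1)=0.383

V/F (drum 2) = 0.754

Drum 1:
Let ψ₁ = V/F and solve Σ zᵢ(Kᵢ−1)/(1+ψ₁(Kᵢ−1)) = 0.
Check two-phase: ΣzᵢKᵢ = 1.898 > 1 and Σzᵢ/Kᵢ = 1.389 > 1, so g(0) = 0.898 > 0 and g(1) = -0.389 < 0.
Newton–Raphson from ψ₁ = 0.37:
  ψ₁ = 0.370: g = 0.2230, g' = -1.083 → ψ₁ = 0.576
  ψ₁ = 0.576: g = 0.0256, g' = -0.883 → ψ₁ = 0.605
Converged at ψ₁ = 0.605.
Drum-1 compositions:
  A: x = 0.171, y = 0.627
  B: x = 0.221, y = 0.140
  C: x = 0.608, y = 0.233
Drum-2 feed = drum-1 liquid: z₂ = (0.1706, 0.2214, 0.6079).
Drum 2:
Let ψ₂ = V/F and solve Σ zᵢ(Kᵢ−1)/(1+ψ₂(Kᵢ−1)) = 0.
Check two-phase: ΣzᵢKᵢ = 1.870 > 1 and Σzᵢ/Kᵢ = 1.062 > 1, so g(0) = 0.870 > 0 and g(1) = -0.062 < 0.
Newton iteration, ψ₂⁰ = 0.5:
  ψ₂ = 0.500: g = 0.0900, g' = -0.453 → ψ₂ = 0.699
  ψ₂ = 0.699: g = 0.0164, g' = -0.308 → ψ₂ = 0.752
  ψ₂ = 0.752: g = 0.0006, g' = -0.286 → ψ₂ = 0.754
Converged at ψ₂ = 0.754.
  A: x = 0.031, y = 0.216
  B: x = 0.195, y = 0.230
  C: x = 0.774, y = 0.554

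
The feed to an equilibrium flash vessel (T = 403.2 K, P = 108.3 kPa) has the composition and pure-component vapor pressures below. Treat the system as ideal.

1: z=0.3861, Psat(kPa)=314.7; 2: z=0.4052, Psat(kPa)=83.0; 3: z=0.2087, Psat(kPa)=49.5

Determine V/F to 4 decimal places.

V/F = 0.7432

Raoult's law: Kᵢ = Pᵢˢᵃᵗ/P = Pᵢˢᵃᵗ/108.3.
  K_1 = 314.7/108.3 = 2.905817, K_2 = 83.0/108.3 = 0.766390, K_3 = 49.5/108.3 = 0.457064
Iterate (Newton) starting at V/F = 0.31:
  V/F = 0.3100: g = 0.22427, g' = -0.6688 → V/F = 0.6453
  V/F = 0.6453: g = 0.04410, g' = -0.4585 → V/F = 0.7415
  V/F = 0.7415: g = 0.00075, g' = -0.4455 → V/F = 0.7432
Converged at V/F = 0.7432.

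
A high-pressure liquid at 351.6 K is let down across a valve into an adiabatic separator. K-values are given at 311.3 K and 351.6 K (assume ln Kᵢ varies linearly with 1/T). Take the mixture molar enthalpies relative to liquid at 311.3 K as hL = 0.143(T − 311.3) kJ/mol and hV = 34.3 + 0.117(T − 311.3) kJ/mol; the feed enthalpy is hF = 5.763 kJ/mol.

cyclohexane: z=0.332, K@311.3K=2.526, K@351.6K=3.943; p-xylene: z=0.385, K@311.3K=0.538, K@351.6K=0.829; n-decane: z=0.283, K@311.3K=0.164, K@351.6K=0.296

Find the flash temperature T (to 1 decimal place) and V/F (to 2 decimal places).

Adiabatic flash: solve Rachford–Rice at each trial T, then check hF = ψ·hV(T) + (1−ψ)·hL(T).
  T = 311.3 K: K = (2.526, 0.538, 0.164), RR gives ψ = 0.094, H_out = 3.238 kJ/mol
  T = 351.6 K: K = (3.943, 0.829, 0.296), RR gives ψ = 0.520, H_out = 23.037 kJ/mol
  T = 331.5 K: K = (3.201, 0.677, 0.224), RR gives ψ = 0.318, H_out = 13.627 kJ/mol
  T = 321.4 K: K = (2.854, 0.606, 0.193), RR gives ψ = 0.213, H_out = 8.683 kJ/mol
  T = 316.4 K: K = (2.689, 0.572, 0.178), RR gives ψ = 0.156, H_out = 6.074 kJ/mol
  T = 313.9 K: K = (2.609, 0.555, 0.171), RR gives ψ = 0.127, H_out = 4.710 kJ/mol
  T = 315.1 K: K = (2.647, 0.563, 0.175), RR gives ψ = 0.141, H_out = 5.371 kJ/mol
Linear interpolation between T = 315.1 (H_out = 5.371) and T = 316.4 (H_out = 6.074) on hF = 5.763 gives T ≈ 315.8 K, at which ψ = 0.15.

T = 315.8 K, V/F = 0.15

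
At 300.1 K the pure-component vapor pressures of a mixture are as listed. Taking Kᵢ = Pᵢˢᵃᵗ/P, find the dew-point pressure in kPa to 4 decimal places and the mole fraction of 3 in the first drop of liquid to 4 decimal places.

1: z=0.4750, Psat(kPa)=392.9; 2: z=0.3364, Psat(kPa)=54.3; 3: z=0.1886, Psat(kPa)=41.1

At the dew point ψ → 1, so Σzᵢ/Kᵢ = 1 with Kᵢ = Pᵢˢᵃᵗ/P ⇒ 1/P = Σzᵢ/Pᵢˢᵃᵗ.
1/P = 0.4750/392.9 + 0.3364/54.3 + 0.1886/41.1 = 0.0119930 ⇒ P = 83.3821 kPa
xᵢ = zᵢP/Pᵢˢᵃᵗ ⇒ x_3 = 0.1886·83.3821/41.1 = 0.3826

Pdew = 83.3821 kPa, x_3 = 0.3826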